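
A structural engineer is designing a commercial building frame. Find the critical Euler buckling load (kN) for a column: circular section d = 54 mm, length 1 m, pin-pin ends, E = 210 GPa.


I = pi * d^4 / 64 = 417392.79 mm^4
L = 1000.0 mm
P_cr = pi^2 * E * I / L^2
= 9.8696 * 210000.0 * 417392.79 / 1000.0^2
= 865095.35 N = 865.0954 kN

865.0954 kN


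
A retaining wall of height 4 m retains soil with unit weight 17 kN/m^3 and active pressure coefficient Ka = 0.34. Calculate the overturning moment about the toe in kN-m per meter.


Pa = 0.5 * Ka * gamma * H^2
= 0.5 * 0.34 * 17 * 4^2
= 46.24 kN/m
Arm = H / 3 = 4 / 3 = 1.3333 m
Mo = Pa * arm = Pa * H / 3 = 46.24 * 4 / 3 = 61.6533 kN-m/m

61.6533 kN-m/m


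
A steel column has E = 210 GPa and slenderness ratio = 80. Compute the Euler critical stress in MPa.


sigma_cr = pi^2 * E / lambda^2
= 9.8696 * 210000.0 / 80^2
= 9.8696 * 210000.0 / 6400
= 323.8464 MPa

323.8464 MPa


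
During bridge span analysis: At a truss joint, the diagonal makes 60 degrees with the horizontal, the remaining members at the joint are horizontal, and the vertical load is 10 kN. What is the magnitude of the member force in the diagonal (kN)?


At the joint, only the diagonal has a vertical component, so vertical equilibrium gives:
F * sin(60) = 10
F = 10 / sin(60)
= 10 / 0.866025
= 11.55 kN

11.55 kN


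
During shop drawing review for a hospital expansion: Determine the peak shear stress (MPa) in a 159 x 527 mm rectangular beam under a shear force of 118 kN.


A = b * h = 159 * 527 = 83793 mm^2
V = 118 kN = 118000.0 N
tau_max = 1.5 * V / A = 1.5 * 118000.0 / 83793
= 2.1123 MPa

2.1123 MPa


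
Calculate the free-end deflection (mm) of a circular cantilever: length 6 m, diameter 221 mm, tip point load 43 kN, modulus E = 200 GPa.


I = pi * d^4 / 64 = pi * 221^4 / 64 = 117095173.24 mm^4
L = 6000.0 mm, P = 43000.0 N, E = 200000.0 MPa
delta = P * L^3 / (3 * E * I)
= 43000.0 * 6000.0^3 / (3 * 200000.0 * 117095173.24)
= 132.2002 mm

132.2002 mm


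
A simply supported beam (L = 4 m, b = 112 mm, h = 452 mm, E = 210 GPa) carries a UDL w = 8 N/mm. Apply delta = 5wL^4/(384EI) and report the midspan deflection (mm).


I = 112 * 452^3 / 12 = 861890474.67 mm^4
L = 4000.0 mm, w = 8 N/mm, E = 210000.0 MPa
delta = 5 * w * L^4 / (384 * E * I)
= 5 * 8 * 4000.0^4 / (384 * 210000.0 * 861890474.67)
= 0.1473 mm

0.1473 mm


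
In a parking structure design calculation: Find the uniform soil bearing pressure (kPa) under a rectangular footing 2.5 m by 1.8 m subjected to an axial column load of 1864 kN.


A = 2.5 * 1.8 = 4.5 m^2
q = P / A = 1864 / 4.5
= 414.2222 kPa

414.2222 kPa


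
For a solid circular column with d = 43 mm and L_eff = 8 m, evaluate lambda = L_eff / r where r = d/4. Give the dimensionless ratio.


Radius of gyration r = d / 4 = 43 / 4 = 10.75 mm
L_eff = 8000.0 mm
Slenderness ratio = L / r = 8000.0 / 10.75 = 744.19 (dimensionless)

744.19 (dimensionless)


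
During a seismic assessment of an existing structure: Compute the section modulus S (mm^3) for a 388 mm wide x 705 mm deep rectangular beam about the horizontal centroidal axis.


S = b * h^2 / 6
= 388 * 705^2 / 6
= 388 * 497025 / 6
= 32140950.0 mm^3

32140950.0 mm^3


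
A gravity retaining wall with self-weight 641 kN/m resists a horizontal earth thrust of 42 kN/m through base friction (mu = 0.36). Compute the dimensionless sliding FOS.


Resisting force = mu * W = 0.36 * 641 = 230.76 kN/m
FOS = Resisting / Driving = 230.76 / 42
= 5.4943 (dimensionless)

5.4943 (dimensionless)


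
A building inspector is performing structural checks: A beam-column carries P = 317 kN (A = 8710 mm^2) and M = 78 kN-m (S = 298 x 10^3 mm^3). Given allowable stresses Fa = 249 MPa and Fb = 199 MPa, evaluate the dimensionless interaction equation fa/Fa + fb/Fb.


f_a = P / A = 317000.0 / 8710 = 36.3949 MPa
f_b = M / S = 78000000.0 / 298000.0 = 261.745 MPa
Ratio = f_a / Fa + f_b / Fb
= 36.3949 / 249 + 261.745 / 199
= 1.4615 (dimensionless)

1.4615 (dimensionless)


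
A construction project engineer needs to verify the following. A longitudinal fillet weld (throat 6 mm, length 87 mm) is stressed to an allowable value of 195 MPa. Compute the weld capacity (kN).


Strength = throat * length * allowable stress
= 6 * 87 * 195 N
= 101790 N
= 101.79 kN

101.79 kN


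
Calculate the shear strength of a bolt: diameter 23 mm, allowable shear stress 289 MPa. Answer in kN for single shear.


A = pi * d^2 / 4 = pi * 23^2 / 4 = 415.4756 mm^2
V = f_v * A / 1000 = 289 * 415.4756 / 1000
= 120.0725 kN

120.0725 kN


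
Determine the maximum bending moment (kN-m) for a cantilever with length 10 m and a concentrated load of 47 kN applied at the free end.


For a cantilever with a point load at the free end:
M_max = P * L = 47 * 10 = 470 kN-m

470 kN-m


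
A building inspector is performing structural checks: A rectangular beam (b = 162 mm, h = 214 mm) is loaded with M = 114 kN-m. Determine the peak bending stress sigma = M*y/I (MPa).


I = b * h^3 / 12 = 162 * 214^3 / 12 = 132304644.0 mm^4
y = h / 2 = 214 / 2 = 107.0 mm
M = 114 kN-m = 114000000.0 N-mm
sigma = M * y / I = 114000000.0 * 107.0 / 132304644.0
= 92.2 MPa

92.2 MPa


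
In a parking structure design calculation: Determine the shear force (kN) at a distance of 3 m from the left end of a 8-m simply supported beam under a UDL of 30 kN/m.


R_A = w * L / 2 = 30 * 8 / 2 = 120.0 kN
V(x) = R_A - w * x = 120.0 - 30 * 3
= 30.0 kN

30.0 kN


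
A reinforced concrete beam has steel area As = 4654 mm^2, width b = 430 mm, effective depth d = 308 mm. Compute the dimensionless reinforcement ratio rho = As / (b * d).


rho = As / (b * d)
= 4654 / (430 * 308)
= 4654 / 132440
= 0.03514 (dimensionless)

0.03514 (dimensionless)


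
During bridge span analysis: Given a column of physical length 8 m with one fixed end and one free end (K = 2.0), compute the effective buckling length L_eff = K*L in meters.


L_eff = K * L
= 2.0 * 8
= 16.0 m

16.0 m


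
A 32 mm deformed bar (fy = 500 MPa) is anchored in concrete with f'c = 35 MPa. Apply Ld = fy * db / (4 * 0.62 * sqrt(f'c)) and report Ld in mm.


Ld = (fy * db) / (4 * 0.62 * sqrt(f'c))
= (500 * 32) / (4 * 0.62 * sqrt(35))
= 16000 / 14.6719
= 1090.52 mm

1090.52 mm


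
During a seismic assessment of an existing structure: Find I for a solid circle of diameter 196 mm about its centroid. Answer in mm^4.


r = d / 2 = 196 / 2 = 98.0 mm
I = pi * r^4 / 4 = pi * 98.0^4 / 4
= 72442625.88 mm^4

72442625.88 mm^4


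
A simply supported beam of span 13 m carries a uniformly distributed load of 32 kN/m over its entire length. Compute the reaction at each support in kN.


Total load = w * L = 32 * 13 = 416 kN
By symmetry, each reaction R = total / 2 = 416 / 2 = 208.0 kN

208.0 kN


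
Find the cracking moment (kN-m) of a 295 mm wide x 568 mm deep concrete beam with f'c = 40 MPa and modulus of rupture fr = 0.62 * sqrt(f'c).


fr = 0.62 * sqrt(40) = 0.62 * 6.3246 = 3.9212 MPa
I = 295 * 568^3 / 12 = 4504906453.33 mm^4
y_t = 284.0 mm
M_cr = fr * I / y_t = 3.9212 * 4504906453.33 / 284.0 N-mm
= 62.1998 kN-m

62.1998 kN-m


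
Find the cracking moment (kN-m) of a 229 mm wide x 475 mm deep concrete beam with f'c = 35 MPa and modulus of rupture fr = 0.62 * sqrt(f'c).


fr = 0.62 * sqrt(35) = 0.62 * 5.9161 = 3.668 MPa
I = 229 * 475^3 / 12 = 2045196614.58 mm^4
y_t = 237.5 mm
M_cr = fr * I / y_t = 3.668 * 2045196614.58 / 237.5 N-mm
= 31.5862 kN-m

31.5862 kN-m


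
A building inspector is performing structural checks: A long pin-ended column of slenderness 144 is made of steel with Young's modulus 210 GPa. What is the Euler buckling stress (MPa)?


sigma_cr = pi^2 * E / lambda^2
= 9.8696 * 210000.0 / 144^2
= 9.8696 * 210000.0 / 20736
= 99.9526 MPa

99.9526 MPa


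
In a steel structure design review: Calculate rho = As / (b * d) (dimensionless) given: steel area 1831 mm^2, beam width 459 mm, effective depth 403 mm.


rho = As / (b * d)
= 1831 / (459 * 403)
= 1831 / 184977
= 0.009899 (dimensionless)

0.009899 (dimensionless)


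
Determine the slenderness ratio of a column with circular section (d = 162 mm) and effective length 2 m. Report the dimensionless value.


Radius of gyration r = d / 4 = 162 / 4 = 40.5 mm
L_eff = 2000.0 mm
Slenderness ratio = L / r = 2000.0 / 40.5 = 49.38 (dimensionless)

49.38 (dimensionless)


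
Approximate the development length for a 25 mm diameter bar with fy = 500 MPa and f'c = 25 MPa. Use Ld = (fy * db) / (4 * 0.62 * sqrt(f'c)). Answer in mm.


Ld = (fy * db) / (4 * 0.62 * sqrt(f'c))
= (500 * 25) / (4 * 0.62 * sqrt(25))
= 12500 / 12.4
= 1008.06 mm

1008.06 mm


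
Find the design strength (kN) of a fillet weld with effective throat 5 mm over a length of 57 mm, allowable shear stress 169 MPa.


Strength = throat * length * allowable stress
= 5 * 57 * 169 N
= 48165 N
= 48.16 kN

48.16 kN


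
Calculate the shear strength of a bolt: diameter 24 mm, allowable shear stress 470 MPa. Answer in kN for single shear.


A = pi * d^2 / 4 = pi * 24^2 / 4 = 452.3893 mm^2
V = f_v * A / 1000 = 470 * 452.3893 / 1000
= 212.623 kN

212.623 kN


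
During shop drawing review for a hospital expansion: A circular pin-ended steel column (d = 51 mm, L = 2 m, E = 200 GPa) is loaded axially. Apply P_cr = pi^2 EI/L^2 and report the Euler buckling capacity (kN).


I = pi * d^4 / 64 = 332086.03 mm^4
L = 2000.0 mm
P_cr = pi^2 * E * I / L^2
= 9.8696 * 200000.0 * 332086.03 / 2000.0^2
= 163877.89 N = 163.8779 kN

163.8779 kN


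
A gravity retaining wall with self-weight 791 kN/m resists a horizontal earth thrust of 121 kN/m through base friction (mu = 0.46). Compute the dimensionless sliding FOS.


Resisting force = mu * W = 0.46 * 791 = 363.86 kN/m
FOS = Resisting / Driving = 363.86 / 121
= 3.0071 (dimensionless)

3.0071 (dimensionless)


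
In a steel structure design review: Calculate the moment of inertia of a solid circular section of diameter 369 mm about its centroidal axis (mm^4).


r = d / 2 = 369 / 2 = 184.5 mm
I = pi * r^4 / 4 = pi * 184.5^4 / 4
= 910071184.05 mm^4

910071184.05 mm^4


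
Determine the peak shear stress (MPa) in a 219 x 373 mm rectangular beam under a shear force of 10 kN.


A = b * h = 219 * 373 = 81687 mm^2
V = 10 kN = 10000.0 N
tau_max = 1.5 * V / A = 1.5 * 10000.0 / 81687
= 0.1836 MPa

0.1836 MPa


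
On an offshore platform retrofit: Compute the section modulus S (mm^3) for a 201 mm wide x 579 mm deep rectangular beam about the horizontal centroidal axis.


S = b * h^2 / 6
= 201 * 579^2 / 6
= 201 * 335241 / 6
= 11230573.5 mm^3

11230573.5 mm^3


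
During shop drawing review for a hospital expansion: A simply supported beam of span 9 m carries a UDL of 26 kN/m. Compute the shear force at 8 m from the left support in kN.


R_A = w * L / 2 = 26 * 9 / 2 = 117.0 kN
V(x) = R_A - w * x = 117.0 - 26 * 8
= -91.0 kN

-91.0 kN


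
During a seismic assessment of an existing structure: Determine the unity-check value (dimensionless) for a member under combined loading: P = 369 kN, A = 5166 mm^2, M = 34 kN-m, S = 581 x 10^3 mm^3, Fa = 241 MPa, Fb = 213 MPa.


f_a = P / A = 369000.0 / 5166 = 71.4286 MPa
f_b = M / S = 34000000.0 / 581000.0 = 58.5198 MPa
Ratio = f_a / Fa + f_b / Fb
= 71.4286 / 241 + 58.5198 / 213
= 0.5711 (dimensionless)

0.5711 (dimensionless)


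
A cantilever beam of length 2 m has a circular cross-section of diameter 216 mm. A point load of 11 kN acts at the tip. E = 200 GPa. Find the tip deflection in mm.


I = pi * d^4 / 64 = pi * 216^4 / 64 = 106852553.05 mm^4
L = 2000.0 mm, P = 11000.0 N, E = 200000.0 MPa
delta = P * L^3 / (3 * E * I)
= 11000.0 * 2000.0^3 / (3 * 200000.0 * 106852553.05)
= 1.3726 mm

1.3726 mm


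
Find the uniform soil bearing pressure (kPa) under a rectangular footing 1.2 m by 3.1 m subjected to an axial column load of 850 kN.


A = 1.2 * 3.1 = 3.72 m^2
q = P / A = 850 / 3.72
= 228.4946 kPa

228.4946 kPa


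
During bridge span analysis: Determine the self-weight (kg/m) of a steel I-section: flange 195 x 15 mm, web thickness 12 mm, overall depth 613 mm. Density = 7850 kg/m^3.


A_flanges = 2 * 195 * 15 = 5850 mm^2
A_web = (613 - 2 * 15) * 12 = 6996 mm^2
A_total = 5850 + 6996 = 12846 mm^2 = 0.012846 m^2
Weight = rho * A = 7850 * 0.012846 = 100.8411 kg/m

100.8411 kg/m


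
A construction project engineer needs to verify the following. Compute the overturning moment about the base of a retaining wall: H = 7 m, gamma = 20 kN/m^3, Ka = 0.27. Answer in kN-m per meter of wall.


Pa = 0.5 * Ka * gamma * H^2
= 0.5 * 0.27 * 20 * 7^2
= 132.3 kN/m
Arm = H / 3 = 7 / 3 = 2.3333 m
Mo = Pa * arm = Pa * H / 3 = 132.3 * 7 / 3 = 308.7 kN-m/m

308.7 kN-m/m


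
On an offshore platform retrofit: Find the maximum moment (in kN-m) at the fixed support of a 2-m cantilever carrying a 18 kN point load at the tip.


For a cantilever with a point load at the free end:
M_max = P * L = 18 * 2 = 36 kN-m

36 kN-m


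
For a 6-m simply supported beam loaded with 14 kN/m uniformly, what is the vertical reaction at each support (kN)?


Total load = w * L = 14 * 6 = 84 kN
By symmetry, each reaction R = total / 2 = 84 / 2 = 42.0 kN

42.0 kN


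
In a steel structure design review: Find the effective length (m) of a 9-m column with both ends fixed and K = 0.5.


L_eff = K * L
= 0.5 * 9
= 4.5 m

4.5 m


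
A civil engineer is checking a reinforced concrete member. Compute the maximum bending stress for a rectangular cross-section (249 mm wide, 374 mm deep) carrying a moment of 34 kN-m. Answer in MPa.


I = b * h^3 / 12 = 249 * 374^3 / 12 = 1085507698.0 mm^4
y = h / 2 = 374 / 2 = 187.0 mm
M = 34 kN-m = 34000000.0 N-mm
sigma = M * y / I = 34000000.0 * 187.0 / 1085507698.0
= 5.86 MPa

5.86 MPa


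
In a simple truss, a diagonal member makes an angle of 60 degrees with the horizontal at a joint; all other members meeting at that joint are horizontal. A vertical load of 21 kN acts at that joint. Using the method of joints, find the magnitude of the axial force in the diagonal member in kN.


At the joint, only the diagonal has a vertical component, so vertical equilibrium gives:
F * sin(60) = 21
F = 21 / sin(60)
= 21 / 0.866025
= 24.25 kN

24.25 kN


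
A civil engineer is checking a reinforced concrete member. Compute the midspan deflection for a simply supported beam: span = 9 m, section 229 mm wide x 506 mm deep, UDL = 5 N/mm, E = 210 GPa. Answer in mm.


I = 229 * 506^3 / 12 = 2472326288.67 mm^4
L = 9000.0 mm, w = 5 N/mm, E = 210000.0 MPa
delta = 5 * w * L^4 / (384 * E * I)
= 5 * 5 * 9000.0^4 / (384 * 210000.0 * 2472326288.67)
= 0.8227 mm

0.8227 mm


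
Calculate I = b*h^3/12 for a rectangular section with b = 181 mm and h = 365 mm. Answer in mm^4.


I = b * h^3 / 12
= 181 * 365^3 / 12
= 181 * 48627125 / 12
= 733459135.42 mm^4

733459135.42 mm^4


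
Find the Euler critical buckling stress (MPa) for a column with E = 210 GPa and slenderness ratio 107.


sigma_cr = pi^2 * E / lambda^2
= 9.8696 * 210000.0 / 107^2
= 9.8696 * 210000.0 / 11449
= 181.0304 MPa

181.0304 MPa


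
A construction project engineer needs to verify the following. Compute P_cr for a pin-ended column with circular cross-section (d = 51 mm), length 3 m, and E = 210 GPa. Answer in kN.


I = pi * d^4 / 64 = 332086.03 mm^4
L = 3000.0 mm
P_cr = pi^2 * E * I / L^2
= 9.8696 * 210000.0 * 332086.03 / 3000.0^2
= 76476.35 N = 76.4763 kN

76.4763 kN


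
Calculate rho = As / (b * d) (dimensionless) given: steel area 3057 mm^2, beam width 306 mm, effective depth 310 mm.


rho = As / (b * d)
= 3057 / (306 * 310)
= 3057 / 94860
= 0.032226 (dimensionless)

0.032226 (dimensionless)


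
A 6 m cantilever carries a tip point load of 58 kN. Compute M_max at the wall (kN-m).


For a cantilever with a point load at the free end:
M_max = P * L = 58 * 6 = 348 kN-m

348 kN-m


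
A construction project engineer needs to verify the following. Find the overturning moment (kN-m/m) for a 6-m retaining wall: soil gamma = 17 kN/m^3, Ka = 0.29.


Pa = 0.5 * Ka * gamma * H^2
= 0.5 * 0.29 * 17 * 6^2
= 88.74 kN/m
Arm = H / 3 = 6 / 3 = 2.0 m
Mo = Pa * arm = Pa * H / 3 = 88.74 * 6 / 3 = 177.48 kN-m/m

177.48 kN-m/m


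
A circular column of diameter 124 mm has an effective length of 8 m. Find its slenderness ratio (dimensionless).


Radius of gyration r = d / 4 = 124 / 4 = 31.0 mm
L_eff = 8000.0 mm
Slenderness ratio = L / r = 8000.0 / 31.0 = 258.06 (dimensionless)

258.06 (dimensionless)


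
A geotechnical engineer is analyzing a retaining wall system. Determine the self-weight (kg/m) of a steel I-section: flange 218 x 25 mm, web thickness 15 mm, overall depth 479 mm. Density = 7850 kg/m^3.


A_flanges = 2 * 218 * 25 = 10900 mm^2
A_web = (479 - 2 * 25) * 15 = 6435 mm^2
A_total = 10900 + 6435 = 17335 mm^2 = 0.017335 m^2
Weight = rho * A = 7850 * 0.017335 = 136.0797 kg/m

136.0797 kg/m


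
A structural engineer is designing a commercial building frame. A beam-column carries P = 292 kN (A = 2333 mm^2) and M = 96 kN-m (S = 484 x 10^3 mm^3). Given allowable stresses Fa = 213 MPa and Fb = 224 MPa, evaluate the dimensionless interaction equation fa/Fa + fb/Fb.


f_a = P / A = 292000.0 / 2333 = 125.1607 MPa
f_b = M / S = 96000000.0 / 484000.0 = 198.3471 MPa
Ratio = f_a / Fa + f_b / Fb
= 125.1607 / 213 + 198.3471 / 224
= 1.4731 (dimensionless)

1.4731 (dimensionless)


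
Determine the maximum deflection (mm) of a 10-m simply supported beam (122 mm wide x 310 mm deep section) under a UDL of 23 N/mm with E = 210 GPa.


I = 122 * 310^3 / 12 = 302875166.67 mm^4
L = 10000.0 mm, w = 23 N/mm, E = 210000.0 MPa
delta = 5 * w * L^4 / (384 * E * I)
= 5 * 23 * 10000.0^4 / (384 * 210000.0 * 302875166.67)
= 47.0851 mm

47.0851 mm


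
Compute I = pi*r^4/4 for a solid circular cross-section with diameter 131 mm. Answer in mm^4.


r = d / 2 = 131 / 2 = 65.5 mm
I = pi * r^4 / 4 = pi * 65.5^4 / 4
= 14456231.07 mm^4

14456231.07 mm^4


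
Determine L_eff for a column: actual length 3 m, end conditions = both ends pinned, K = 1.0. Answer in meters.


L_eff = K * L
= 1.0 * 3
= 3.0 m

3.0 m


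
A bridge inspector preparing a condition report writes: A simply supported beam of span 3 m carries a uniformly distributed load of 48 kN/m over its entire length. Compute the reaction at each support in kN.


Total load = w * L = 48 * 3 = 144 kN
By symmetry, each reaction R = total / 2 = 144 / 2 = 72.0 kN

72.0 kN


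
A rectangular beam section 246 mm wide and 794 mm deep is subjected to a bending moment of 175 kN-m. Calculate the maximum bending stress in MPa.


I = b * h^3 / 12 = 246 * 794^3 / 12 = 10261606772.0 mm^4
y = h / 2 = 794 / 2 = 397.0 mm
M = 175 kN-m = 175000000.0 N-mm
sigma = M * y / I = 175000000.0 * 397.0 / 10261606772.0
= 6.77 MPa

6.77 MPa


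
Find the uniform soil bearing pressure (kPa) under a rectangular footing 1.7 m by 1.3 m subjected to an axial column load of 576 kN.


A = 1.7 * 1.3 = 2.21 m^2
q = P / A = 576 / 2.21
= 260.6335 kPa

260.6335 kPa


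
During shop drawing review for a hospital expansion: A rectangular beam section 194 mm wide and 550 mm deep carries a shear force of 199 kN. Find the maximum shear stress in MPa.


A = b * h = 194 * 550 = 106700 mm^2
V = 199 kN = 199000.0 N
tau_max = 1.5 * V / A = 1.5 * 199000.0 / 106700
= 2.7976 MPa

2.7976 MPa


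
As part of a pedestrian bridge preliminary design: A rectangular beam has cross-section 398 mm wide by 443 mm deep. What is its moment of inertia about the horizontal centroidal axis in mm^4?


I = b * h^3 / 12
= 398 * 443^3 / 12
= 398 * 86938307 / 12
= 2883453848.83 mm^4

2883453848.83 mm^4


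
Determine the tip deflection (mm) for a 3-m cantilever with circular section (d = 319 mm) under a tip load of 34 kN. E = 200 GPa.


I = pi * d^4 / 64 = pi * 319^4 / 64 = 508314655.12 mm^4
L = 3000.0 mm, P = 34000.0 N, E = 200000.0 MPa
delta = P * L^3 / (3 * E * I)
= 34000.0 * 3000.0^3 / (3 * 200000.0 * 508314655.12)
= 3.0099 mm

3.0099 mm


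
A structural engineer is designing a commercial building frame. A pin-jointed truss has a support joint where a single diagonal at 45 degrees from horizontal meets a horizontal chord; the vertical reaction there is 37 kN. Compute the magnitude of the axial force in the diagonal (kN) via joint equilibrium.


At the joint, only the diagonal has a vertical component, so vertical equilibrium gives:
F * sin(45) = 37
F = 37 / sin(45)
= 37 / 0.707107
= 52.33 kN

52.33 kN


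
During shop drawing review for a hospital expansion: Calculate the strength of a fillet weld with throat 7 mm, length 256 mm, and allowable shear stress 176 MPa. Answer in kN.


Strength = throat * length * allowable stress
= 7 * 256 * 176 N
= 315392 N
= 315.39 kN

315.39 kN


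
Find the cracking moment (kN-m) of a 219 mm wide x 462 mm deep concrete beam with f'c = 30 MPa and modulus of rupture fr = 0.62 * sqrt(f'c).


fr = 0.62 * sqrt(30) = 0.62 * 5.4772 = 3.3959 MPa
I = 219 * 462^3 / 12 = 1799653086.0 mm^4
y_t = 231.0 mm
M_cr = fr * I / y_t = 3.3959 * 1799653086.0 / 231.0 N-mm
= 26.4563 kN-m

26.4563 kN-m


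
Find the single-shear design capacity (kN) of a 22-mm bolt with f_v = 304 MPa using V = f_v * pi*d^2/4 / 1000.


A = pi * d^2 / 4 = pi * 22^2 / 4 = 380.1327 mm^2
V = f_v * A / 1000 = 304 * 380.1327 / 1000
= 115.5603 kN

115.5603 kN


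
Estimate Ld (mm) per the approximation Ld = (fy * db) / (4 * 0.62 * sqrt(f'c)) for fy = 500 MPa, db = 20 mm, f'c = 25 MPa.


Ld = (fy * db) / (4 * 0.62 * sqrt(f'c))
= (500 * 20) / (4 * 0.62 * sqrt(25))
= 10000 / 12.4
= 806.45 mm

806.45 mm


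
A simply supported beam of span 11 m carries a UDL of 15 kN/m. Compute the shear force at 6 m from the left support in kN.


R_A = w * L / 2 = 15 * 11 / 2 = 82.5 kN
V(x) = R_A - w * x = 82.5 - 15 * 6
= -7.5 kN

-7.5 kN


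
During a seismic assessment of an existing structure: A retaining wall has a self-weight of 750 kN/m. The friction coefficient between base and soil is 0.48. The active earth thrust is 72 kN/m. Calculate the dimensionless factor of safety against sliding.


Resisting force = mu * W = 0.48 * 750 = 360.0 kN/m
FOS = Resisting / Driving = 360.0 / 72
= 5.0 (dimensionless)

5.0 (dimensionless)


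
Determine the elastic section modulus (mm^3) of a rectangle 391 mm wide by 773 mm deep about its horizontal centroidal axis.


S = b * h^2 / 6
= 391 * 773^2 / 6
= 391 * 597529 / 6
= 38938973.17 mm^3

38938973.17 mm^3


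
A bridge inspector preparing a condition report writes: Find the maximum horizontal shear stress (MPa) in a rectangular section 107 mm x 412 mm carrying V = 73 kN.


A = b * h = 107 * 412 = 44084 mm^2
V = 73 kN = 73000.0 N
tau_max = 1.5 * V / A = 1.5 * 73000.0 / 44084
= 2.4839 MPa

2.4839 MPa


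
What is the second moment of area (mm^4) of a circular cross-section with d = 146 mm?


r = d / 2 = 146 / 2 = 73.0 mm
I = pi * r^4 / 4 = pi * 73.0^4 / 4
= 22303926.33 mm^4

22303926.33 mm^4


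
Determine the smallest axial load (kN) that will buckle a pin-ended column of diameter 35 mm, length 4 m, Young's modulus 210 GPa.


I = pi * d^4 / 64 = 73661.76 mm^4
L = 4000.0 mm
P_cr = pi^2 * E * I / L^2
= 9.8696 * 210000.0 * 73661.76 / 4000.0^2
= 9542.04 N = 9.542 kN

9.542 kN


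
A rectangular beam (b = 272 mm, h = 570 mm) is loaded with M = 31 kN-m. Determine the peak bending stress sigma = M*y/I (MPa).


I = b * h^3 / 12 = 272 * 570^3 / 12 = 4197708000.0 mm^4
y = h / 2 = 570 / 2 = 285.0 mm
M = 31 kN-m = 31000000.0 N-mm
sigma = M * y / I = 31000000.0 * 285.0 / 4197708000.0
= 2.1 MPa

2.1 MPa


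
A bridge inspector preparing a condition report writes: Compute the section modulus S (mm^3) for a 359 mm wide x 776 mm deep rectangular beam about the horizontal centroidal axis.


S = b * h^2 / 6
= 359 * 776^2 / 6
= 359 * 602176 / 6
= 36030197.33 mm^3

36030197.33 mm^3


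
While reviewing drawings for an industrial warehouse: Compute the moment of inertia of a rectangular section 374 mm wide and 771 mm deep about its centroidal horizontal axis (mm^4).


I = b * h^3 / 12
= 374 * 771^3 / 12
= 374 * 458314011 / 12
= 14284120009.5 mm^4

14284120009.5 mm^4


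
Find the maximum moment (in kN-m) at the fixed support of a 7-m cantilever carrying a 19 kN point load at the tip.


For a cantilever with a point load at the free end:
M_max = P * L = 19 * 7 = 133 kN-m

133 kN-m


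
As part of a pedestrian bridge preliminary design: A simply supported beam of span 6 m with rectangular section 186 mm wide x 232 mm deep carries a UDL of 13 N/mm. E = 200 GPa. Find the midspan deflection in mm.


I = 186 * 232^3 / 12 = 193551104.0 mm^4
L = 6000.0 mm, w = 13 N/mm, E = 200000.0 MPa
delta = 5 * w * L^4 / (384 * E * I)
= 5 * 13 * 6000.0^4 / (384 * 200000.0 * 193551104.0)
= 5.6671 mm

5.6671 mm


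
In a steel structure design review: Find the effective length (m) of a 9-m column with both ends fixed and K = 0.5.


L_eff = K * L
= 0.5 * 9
= 4.5 m

4.5 m


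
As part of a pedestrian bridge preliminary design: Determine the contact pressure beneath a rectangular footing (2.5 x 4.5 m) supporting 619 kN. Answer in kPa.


A = 2.5 * 4.5 = 11.25 m^2
q = P / A = 619 / 11.25
= 55.0222 kPa

55.0222 kPa


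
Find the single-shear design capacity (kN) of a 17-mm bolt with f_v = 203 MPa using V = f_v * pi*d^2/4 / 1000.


A = pi * d^2 / 4 = pi * 17^2 / 4 = 226.9801 mm^2
V = f_v * A / 1000 = 203 * 226.9801 / 1000
= 46.077 kN

46.077 kN


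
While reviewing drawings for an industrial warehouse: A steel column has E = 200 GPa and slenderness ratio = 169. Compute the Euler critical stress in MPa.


sigma_cr = pi^2 * E / lambda^2
= 9.8696 * 200000.0 / 169^2
= 9.8696 * 200000.0 / 28561
= 69.1125 MPa

69.1125 MPa


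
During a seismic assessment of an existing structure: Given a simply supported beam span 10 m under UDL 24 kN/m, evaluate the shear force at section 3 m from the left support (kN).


R_A = w * L / 2 = 24 * 10 / 2 = 120.0 kN
V(x) = R_A - w * x = 120.0 - 24 * 3
= 48.0 kN

48.0 kN


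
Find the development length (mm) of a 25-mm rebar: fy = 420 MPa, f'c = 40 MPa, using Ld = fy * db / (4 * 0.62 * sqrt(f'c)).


Ld = (fy * db) / (4 * 0.62 * sqrt(f'c))
= (420 * 25) / (4 * 0.62 * sqrt(40))
= 10500 / 15.6849
= 669.43 mm

669.43 mm


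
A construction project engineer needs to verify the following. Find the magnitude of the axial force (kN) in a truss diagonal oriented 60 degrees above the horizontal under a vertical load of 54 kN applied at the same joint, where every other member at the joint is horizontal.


At the joint, only the diagonal has a vertical component, so vertical equilibrium gives:
F * sin(60) = 54
F = 54 / sin(60)
= 54 / 0.866025
= 62.35 kN

62.35 kN


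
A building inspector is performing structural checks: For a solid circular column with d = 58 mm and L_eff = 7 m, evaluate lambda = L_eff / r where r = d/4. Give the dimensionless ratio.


Radius of gyration r = d / 4 = 58 / 4 = 14.5 mm
L_eff = 7000.0 mm
Slenderness ratio = L / r = 7000.0 / 14.5 = 482.76 (dimensionless)

482.76 (dimensionless)


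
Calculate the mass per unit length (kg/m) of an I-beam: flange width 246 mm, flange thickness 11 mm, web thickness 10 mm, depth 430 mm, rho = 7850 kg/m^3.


A_flanges = 2 * 246 * 11 = 5412 mm^2
A_web = (430 - 2 * 11) * 10 = 4080 mm^2
A_total = 5412 + 4080 = 9492 mm^2 = 0.009492 m^2
Weight = rho * A = 7850 * 0.009492 = 74.5122 kg/m

74.5122 kg/m


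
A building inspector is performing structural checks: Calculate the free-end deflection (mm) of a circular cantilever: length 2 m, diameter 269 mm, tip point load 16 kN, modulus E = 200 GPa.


I = pi * d^4 / 64 = pi * 269^4 / 64 = 257027160.69 mm^4
L = 2000.0 mm, P = 16000.0 N, E = 200000.0 MPa
delta = P * L^3 / (3 * E * I)
= 16000.0 * 2000.0^3 / (3 * 200000.0 * 257027160.69)
= 0.83 mm

0.83 mm


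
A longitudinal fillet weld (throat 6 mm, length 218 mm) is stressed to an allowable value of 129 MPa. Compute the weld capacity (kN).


Strength = throat * length * allowable stress
= 6 * 218 * 129 N
= 168732 N
= 168.73 kN

168.73 kN


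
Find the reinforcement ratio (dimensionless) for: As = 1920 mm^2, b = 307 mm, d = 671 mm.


rho = As / (b * d)
= 1920 / (307 * 671)
= 1920 / 205997
= 0.009321 (dimensionless)

0.009321 (dimensionless)


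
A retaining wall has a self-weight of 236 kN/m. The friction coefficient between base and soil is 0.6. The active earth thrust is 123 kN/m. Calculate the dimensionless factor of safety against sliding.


Resisting force = mu * W = 0.6 * 236 = 141.6 kN/m
FOS = Resisting / Driving = 141.6 / 123
= 1.1512 (dimensionless)

1.1512 (dimensionless)


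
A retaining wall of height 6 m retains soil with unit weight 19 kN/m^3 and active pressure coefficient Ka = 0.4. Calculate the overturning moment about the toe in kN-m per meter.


Pa = 0.5 * Ka * gamma * H^2
= 0.5 * 0.4 * 19 * 6^2
= 136.8 kN/m
Arm = H / 3 = 6 / 3 = 2.0 m
Mo = Pa * arm = Pa * H / 3 = 136.8 * 6 / 3 = 273.6 kN-m/m

273.6 kN-m/m


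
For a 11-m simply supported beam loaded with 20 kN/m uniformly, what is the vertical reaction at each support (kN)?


Total load = w * L = 20 * 11 = 220 kN
By symmetry, each reaction R = total / 2 = 220 / 2 = 110.0 kN

110.0 kN


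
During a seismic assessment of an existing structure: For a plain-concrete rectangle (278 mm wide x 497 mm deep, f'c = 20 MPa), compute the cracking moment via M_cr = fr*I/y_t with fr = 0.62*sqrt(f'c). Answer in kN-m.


fr = 0.62 * sqrt(20) = 0.62 * 4.4721 = 2.7727 MPa
I = 278 * 497^3 / 12 = 2844020457.83 mm^4
y_t = 248.5 mm
M_cr = fr * I / y_t = 2.7727 * 2844020457.83 / 248.5 N-mm
= 31.7331 kN-m

31.7331 kN-m


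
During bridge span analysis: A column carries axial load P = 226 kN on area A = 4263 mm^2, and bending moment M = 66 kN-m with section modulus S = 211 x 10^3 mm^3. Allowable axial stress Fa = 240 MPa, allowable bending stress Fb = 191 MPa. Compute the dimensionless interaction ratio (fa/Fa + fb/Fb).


f_a = P / A = 226000.0 / 4263 = 53.0143 MPa
f_b = M / S = 66000000.0 / 211000.0 = 312.7962 MPa
Ratio = f_a / Fa + f_b / Fb
= 53.0143 / 240 + 312.7962 / 191
= 1.8586 (dimensionless)

1.8586 (dimensionless)


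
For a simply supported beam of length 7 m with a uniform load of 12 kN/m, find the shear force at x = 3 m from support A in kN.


R_A = w * L / 2 = 12 * 7 / 2 = 42.0 kN
V(x) = R_A - w * x = 42.0 - 12 * 3
= 6.0 kN

6.0 kN


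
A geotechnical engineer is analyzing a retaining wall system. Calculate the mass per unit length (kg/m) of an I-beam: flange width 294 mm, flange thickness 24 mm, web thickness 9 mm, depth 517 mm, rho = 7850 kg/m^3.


A_flanges = 2 * 294 * 24 = 14112 mm^2
A_web = (517 - 2 * 24) * 9 = 4221 mm^2
A_total = 14112 + 4221 = 18333 mm^2 = 0.018333 m^2
Weight = rho * A = 7850 * 0.018333 = 143.9141 kg/m

143.9141 kg/m


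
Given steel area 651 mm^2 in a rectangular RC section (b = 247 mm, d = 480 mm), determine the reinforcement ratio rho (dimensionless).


rho = As / (b * d)
= 651 / (247 * 480)
= 651 / 118560
= 0.005491 (dimensionless)

0.005491 (dimensionless)


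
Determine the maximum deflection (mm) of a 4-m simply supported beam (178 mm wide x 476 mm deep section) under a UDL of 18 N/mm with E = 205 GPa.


I = 178 * 476^3 / 12 = 1599777610.67 mm^4
L = 4000.0 mm, w = 18 N/mm, E = 205000.0 MPa
delta = 5 * w * L^4 / (384 * E * I)
= 5 * 18 * 4000.0^4 / (384 * 205000.0 * 1599777610.67)
= 0.183 mm

0.183 mm


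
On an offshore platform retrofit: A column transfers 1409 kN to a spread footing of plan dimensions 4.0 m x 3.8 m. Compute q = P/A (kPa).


A = 4.0 * 3.8 = 15.2 m^2
q = P / A = 1409 / 15.2
= 92.6974 kPa

92.6974 kPa


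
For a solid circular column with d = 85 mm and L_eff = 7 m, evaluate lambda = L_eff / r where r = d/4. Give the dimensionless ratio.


Radius of gyration r = d / 4 = 85 / 4 = 21.25 mm
L_eff = 7000.0 mm
Slenderness ratio = L / r = 7000.0 / 21.25 = 329.41 (dimensionless)

329.41 (dimensionless)


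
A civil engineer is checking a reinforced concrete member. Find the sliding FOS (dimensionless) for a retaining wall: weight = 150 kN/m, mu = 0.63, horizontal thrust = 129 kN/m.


Resisting force = mu * W = 0.63 * 150 = 94.5 kN/m
FOS = Resisting / Driving = 94.5 / 129
= 0.7326 (dimensionless)

0.7326 (dimensionless)


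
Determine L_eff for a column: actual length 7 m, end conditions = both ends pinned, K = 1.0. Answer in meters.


L_eff = K * L
= 1.0 * 7
= 7.0 m

7.0 m


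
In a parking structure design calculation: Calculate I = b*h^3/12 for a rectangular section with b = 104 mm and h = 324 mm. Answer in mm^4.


I = b * h^3 / 12
= 104 * 324^3 / 12
= 104 * 34012224 / 12
= 294772608.0 mm^4

294772608.0 mm^4


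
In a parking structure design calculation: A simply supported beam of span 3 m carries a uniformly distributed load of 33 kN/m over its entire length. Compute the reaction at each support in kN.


Total load = w * L = 33 * 3 = 99 kN
By symmetry, each reaction R = total / 2 = 99 / 2 = 49.5 kN

49.5 kN


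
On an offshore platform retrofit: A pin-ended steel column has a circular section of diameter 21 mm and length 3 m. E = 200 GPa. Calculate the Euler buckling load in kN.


I = pi * d^4 / 64 = 9546.56 mm^4
L = 3000.0 mm
P_cr = pi^2 * E * I / L^2
= 9.8696 * 200000.0 * 9546.56 / 3000.0^2
= 2093.8 N = 2.0938 kN

2.0938 kN


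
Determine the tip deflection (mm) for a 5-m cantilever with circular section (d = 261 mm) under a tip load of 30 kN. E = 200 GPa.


I = pi * d^4 / 64 = pi * 261^4 / 64 = 227788569.92 mm^4
L = 5000.0 mm, P = 30000.0 N, E = 200000.0 MPa
delta = P * L^3 / (3 * E * I)
= 30000.0 * 5000.0^3 / (3 * 200000.0 * 227788569.92)
= 27.4377 mm

27.4377 mm


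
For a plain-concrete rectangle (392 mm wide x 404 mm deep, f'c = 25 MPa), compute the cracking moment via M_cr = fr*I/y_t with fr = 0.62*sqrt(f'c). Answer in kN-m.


fr = 0.62 * sqrt(25) = 0.62 * 5.0 = 3.1 MPa
I = 392 * 404^3 / 12 = 2154015957.33 mm^4
y_t = 202.0 mm
M_cr = fr * I / y_t = 3.1 * 2154015957.33 / 202.0 N-mm
= 33.0567 kN-m

33.0567 kN-m


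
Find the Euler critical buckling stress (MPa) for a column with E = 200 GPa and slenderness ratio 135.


sigma_cr = pi^2 * E / lambda^2
= 9.8696 * 200000.0 / 135^2
= 9.8696 * 200000.0 / 18225
= 108.3084 MPa

108.3084 MPa


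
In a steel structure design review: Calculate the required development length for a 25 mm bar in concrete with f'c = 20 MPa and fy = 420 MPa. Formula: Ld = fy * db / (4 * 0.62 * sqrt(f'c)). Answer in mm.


Ld = (fy * db) / (4 * 0.62 * sqrt(f'c))
= (420 * 25) / (4 * 0.62 * sqrt(20))
= 10500 / 11.0909
= 946.72 mm

946.72 mm


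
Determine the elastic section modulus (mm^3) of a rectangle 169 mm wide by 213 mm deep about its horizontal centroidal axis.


S = b * h^2 / 6
= 169 * 213^2 / 6
= 169 * 45369 / 6
= 1277893.5 mm^3

1277893.5 mm^3


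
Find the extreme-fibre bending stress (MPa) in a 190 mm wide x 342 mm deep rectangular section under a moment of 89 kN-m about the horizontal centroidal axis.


I = b * h^3 / 12 = 190 * 342^3 / 12 = 633360060.0 mm^4
y = h / 2 = 342 / 2 = 171.0 mm
M = 89 kN-m = 89000000.0 N-mm
sigma = M * y / I = 89000000.0 * 171.0 / 633360060.0
= 24.03 MPa

24.03 MPa


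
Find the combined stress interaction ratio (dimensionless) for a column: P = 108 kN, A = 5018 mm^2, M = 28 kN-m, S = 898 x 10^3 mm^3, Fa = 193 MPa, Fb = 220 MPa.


f_a = P / A = 108000.0 / 5018 = 21.5225 MPa
f_b = M / S = 28000000.0 / 898000.0 = 31.1804 MPa
Ratio = f_a / Fa + f_b / Fb
= 21.5225 / 193 + 31.1804 / 220
= 0.2532 (dimensionless)

0.2532 (dimensionless)


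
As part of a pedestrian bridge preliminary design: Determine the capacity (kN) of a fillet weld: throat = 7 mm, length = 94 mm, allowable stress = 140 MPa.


Strength = throat * length * allowable stress
= 7 * 94 * 140 N
= 92120 N
= 92.12 kN

92.12 kN


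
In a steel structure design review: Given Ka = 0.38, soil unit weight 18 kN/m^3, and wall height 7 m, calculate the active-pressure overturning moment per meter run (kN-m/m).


Pa = 0.5 * Ka * gamma * H^2
= 0.5 * 0.38 * 18 * 7^2
= 167.58 kN/m
Arm = H / 3 = 7 / 3 = 2.3333 m
Mo = Pa * arm = Pa * H / 3 = 167.58 * 7 / 3 = 391.02 kN-m/m

391.02 kN-m/m


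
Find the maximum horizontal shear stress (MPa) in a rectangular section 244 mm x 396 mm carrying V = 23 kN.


A = b * h = 244 * 396 = 96624 mm^2
V = 23 kN = 23000.0 N
tau_max = 1.5 * V / A = 1.5 * 23000.0 / 96624
= 0.3571 MPa

0.3571 MPa


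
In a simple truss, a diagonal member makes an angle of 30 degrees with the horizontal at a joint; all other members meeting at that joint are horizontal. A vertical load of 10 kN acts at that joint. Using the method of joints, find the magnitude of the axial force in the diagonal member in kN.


At the joint, only the diagonal has a vertical component, so vertical equilibrium gives:
F * sin(30) = 10
F = 10 / sin(30)
= 10 / 0.5
= 20.0 kN

20.0 kN


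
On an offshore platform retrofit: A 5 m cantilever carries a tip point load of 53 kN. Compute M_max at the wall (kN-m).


For a cantilever with a point load at the free end:
M_max = P * L = 53 * 5 = 265 kN-m

265 kN-m


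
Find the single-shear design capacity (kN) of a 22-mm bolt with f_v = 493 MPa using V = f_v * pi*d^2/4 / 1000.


A = pi * d^2 / 4 = pi * 22^2 / 4 = 380.1327 mm^2
V = f_v * A / 1000 = 493 * 380.1327 / 1000
= 187.4054 kN

187.4054 kN


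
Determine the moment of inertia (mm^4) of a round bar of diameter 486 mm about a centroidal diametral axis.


r = d / 2 = 486 / 2 = 243.0 mm
I = pi * r^4 / 4 = pi * 243.0^4 / 4
= 2738514064.71 mm^4

2738514064.71 mm^4


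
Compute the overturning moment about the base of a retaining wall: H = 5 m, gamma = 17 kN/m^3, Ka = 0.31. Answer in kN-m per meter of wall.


Pa = 0.5 * Ka * gamma * H^2
= 0.5 * 0.31 * 17 * 5^2
= 65.875 kN/m
Arm = H / 3 = 5 / 3 = 1.6667 m
Mo = Pa * arm = Pa * H / 3 = 65.875 * 5 / 3 = 109.7917 kN-m/m

109.7917 kN-m/m


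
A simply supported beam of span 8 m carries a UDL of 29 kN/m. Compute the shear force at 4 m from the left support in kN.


R_A = w * L / 2 = 29 * 8 / 2 = 116.0 kN
V(x) = R_A - w * x = 116.0 - 29 * 4
= 0.0 kN

0.0 kN


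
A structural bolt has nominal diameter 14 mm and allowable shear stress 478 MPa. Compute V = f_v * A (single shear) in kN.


A = pi * d^2 / 4 = pi * 14^2 / 4 = 153.938 mm^2
V = f_v * A / 1000 = 478 * 153.938 / 1000
= 73.5824 kN

73.5824 kN


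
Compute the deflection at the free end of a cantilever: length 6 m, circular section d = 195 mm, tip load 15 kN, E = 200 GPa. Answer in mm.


I = pi * d^4 / 64 = pi * 195^4 / 64 = 70975480.96 mm^4
L = 6000.0 mm, P = 15000.0 N, E = 200000.0 MPa
delta = P * L^3 / (3 * E * I)
= 15000.0 * 6000.0^3 / (3 * 200000.0 * 70975480.96)
= 76.0826 mm

76.0826 mm


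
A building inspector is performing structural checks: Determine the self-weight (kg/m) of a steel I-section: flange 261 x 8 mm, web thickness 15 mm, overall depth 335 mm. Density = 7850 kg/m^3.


A_flanges = 2 * 261 * 8 = 4176 mm^2
A_web = (335 - 2 * 8) * 15 = 4785 mm^2
A_total = 4176 + 4785 = 8961 mm^2 = 0.008961 m^2
Weight = rho * A = 7850 * 0.008961 = 70.3439 kg/m

70.3439 kg/m


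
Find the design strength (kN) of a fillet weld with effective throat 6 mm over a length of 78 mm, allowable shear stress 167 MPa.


Strength = throat * length * allowable stress
= 6 * 78 * 167 N
= 78156 N
= 78.16 kN

78.16 kN


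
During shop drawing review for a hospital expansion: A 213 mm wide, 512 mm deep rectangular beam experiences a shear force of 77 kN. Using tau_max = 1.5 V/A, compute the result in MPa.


A = b * h = 213 * 512 = 109056 mm^2
V = 77 kN = 77000.0 N
tau_max = 1.5 * V / A = 1.5 * 77000.0 / 109056
= 1.0591 MPa

1.0591 MPa


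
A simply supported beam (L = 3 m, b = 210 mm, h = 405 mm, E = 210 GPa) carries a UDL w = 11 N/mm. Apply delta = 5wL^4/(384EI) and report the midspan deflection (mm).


I = 210 * 405^3 / 12 = 1162527187.5 mm^4
L = 3000.0 mm, w = 11 N/mm, E = 210000.0 MPa
delta = 5 * w * L^4 / (384 * E * I)
= 5 * 11 * 3000.0^4 / (384 * 210000.0 * 1162527187.5)
= 0.0475 mm

0.0475 mm
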